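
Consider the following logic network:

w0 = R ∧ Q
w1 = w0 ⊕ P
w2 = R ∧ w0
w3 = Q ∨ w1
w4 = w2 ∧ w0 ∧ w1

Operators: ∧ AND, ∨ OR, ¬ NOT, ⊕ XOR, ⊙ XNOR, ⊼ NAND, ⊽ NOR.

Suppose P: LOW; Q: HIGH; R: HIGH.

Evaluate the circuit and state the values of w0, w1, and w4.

w0 = R AND Q = HIGH AND HIGH = HIGH
w1 = w0 XOR P = HIGH XOR LOW = HIGH
w2 = R AND w0 = HIGH AND HIGH = HIGH
w4 = w2 AND w0 AND w1 = HIGH AND HIGH AND HIGH = HIGH

w0 = HIGH, w1 = HIGH, w4 = HIGH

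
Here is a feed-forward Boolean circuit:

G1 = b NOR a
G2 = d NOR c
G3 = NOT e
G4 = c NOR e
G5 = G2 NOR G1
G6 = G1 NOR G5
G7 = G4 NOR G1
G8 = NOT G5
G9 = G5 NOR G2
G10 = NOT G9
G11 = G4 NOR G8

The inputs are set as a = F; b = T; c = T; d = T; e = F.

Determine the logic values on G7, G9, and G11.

G1 = b NOR a = T NOR F = F
G2 = d NOR c = T NOR T = F
G4 = c NOR e = T NOR F = F
G5 = G2 NOR G1 = F NOR F = T
G7 = G4 NOR G1 = F NOR F = T
G8 = NOT G5 = NOT T = F
G9 = G5 NOR G2 = T NOR F = F
G11 = G4 NOR G8 = F NOR F = T

G7 = T; G9 = F; G11 = T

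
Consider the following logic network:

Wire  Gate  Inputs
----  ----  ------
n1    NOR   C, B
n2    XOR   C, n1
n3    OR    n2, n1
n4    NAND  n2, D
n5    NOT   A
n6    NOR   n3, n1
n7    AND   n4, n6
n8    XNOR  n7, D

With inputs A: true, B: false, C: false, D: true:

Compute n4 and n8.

n1 = C NOR B = false NOR false = true
n2 = C XOR n1 = false XOR true = true
n3 = n2 OR n1 = true OR true = true
n4 = n2 NAND D = true NAND true = false
n6 = n3 NOR n1 = true NOR true = false
n7 = n4 AND n6 = false AND false = false
n8 = n7 XNOR D = false XNOR true = false

n4 = false, n8 = false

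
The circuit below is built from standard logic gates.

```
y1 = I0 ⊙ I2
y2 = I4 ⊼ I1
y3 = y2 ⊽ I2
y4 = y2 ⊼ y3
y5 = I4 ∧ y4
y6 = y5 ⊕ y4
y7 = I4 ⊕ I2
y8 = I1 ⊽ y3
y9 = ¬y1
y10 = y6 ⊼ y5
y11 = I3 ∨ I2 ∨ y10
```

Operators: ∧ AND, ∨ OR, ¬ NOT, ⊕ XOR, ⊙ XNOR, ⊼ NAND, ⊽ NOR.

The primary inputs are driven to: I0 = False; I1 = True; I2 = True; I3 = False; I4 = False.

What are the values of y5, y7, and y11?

y5 = False; y7 = True; y11 = True

y2 = I4 NAND I1 = False NAND True = True
y3 = y2 NOR I2 = True NOR True = False
y4 = y2 NAND y3 = True NAND False = True
y5 = I4 AND y4 = False AND True = False
y6 = y5 XOR y4 = False XOR True = True
y7 = I4 XOR I2 = False XOR True = True
y10 = y6 NAND y5 = True NAND False = True
y11 = I3 OR I2 OR y10 = False OR True OR True = True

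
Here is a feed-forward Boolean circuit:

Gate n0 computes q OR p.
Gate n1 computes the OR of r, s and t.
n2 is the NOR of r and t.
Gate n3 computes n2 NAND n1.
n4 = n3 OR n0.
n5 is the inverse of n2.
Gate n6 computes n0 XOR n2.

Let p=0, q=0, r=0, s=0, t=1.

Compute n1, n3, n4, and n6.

n1 = 1; n3 = 1; n4 = 1; n6 = 0

n0 = q OR p = 0 OR 0 = 0
n1 = r OR s OR t = 0 OR 0 OR 1 = 1
n2 = r NOR t = 0 NOR 1 = 0
n3 = n2 NAND n1 = 0 NAND 1 = 1
n4 = n3 OR n0 = 1 OR 0 = 1
n6 = n0 XOR n2 = 0 XOR 0 = 0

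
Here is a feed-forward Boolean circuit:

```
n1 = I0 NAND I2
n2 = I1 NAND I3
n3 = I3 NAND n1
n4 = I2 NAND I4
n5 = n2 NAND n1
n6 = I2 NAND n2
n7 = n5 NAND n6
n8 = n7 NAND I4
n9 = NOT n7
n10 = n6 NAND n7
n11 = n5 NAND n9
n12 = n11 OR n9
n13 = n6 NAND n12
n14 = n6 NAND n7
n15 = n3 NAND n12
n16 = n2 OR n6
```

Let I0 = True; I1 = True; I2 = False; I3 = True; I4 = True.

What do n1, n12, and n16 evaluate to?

n1 = True; n12 = True; n16 = True

n1 = I0 NAND I2 = True NAND False = True
n2 = I1 NAND I3 = True NAND True = False
n5 = n2 NAND n1 = False NAND True = True
n6 = I2 NAND n2 = False NAND False = True
n7 = n5 NAND n6 = True NAND True = False
n9 = NOT n7 = NOT False = True
n11 = n5 NAND n9 = True NAND True = False
n12 = n11 OR n9 = False OR True = True
n16 = n2 OR n6 = False OR True = True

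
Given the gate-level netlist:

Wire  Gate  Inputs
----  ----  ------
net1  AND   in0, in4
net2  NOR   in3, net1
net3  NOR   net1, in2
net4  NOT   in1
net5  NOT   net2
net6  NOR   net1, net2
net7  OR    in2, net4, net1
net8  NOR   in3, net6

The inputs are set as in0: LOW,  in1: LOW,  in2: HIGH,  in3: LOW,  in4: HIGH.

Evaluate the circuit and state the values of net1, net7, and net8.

net1 = in0 AND in4 = LOW AND HIGH = LOW
net2 = in3 NOR net1 = LOW NOR LOW = HIGH
net4 = NOT in1 = NOT LOW = HIGH
net6 = net1 NOR net2 = LOW NOR HIGH = LOW
net7 = in2 OR net4 OR net1 = HIGH OR HIGH OR LOW = HIGH
net8 = in3 NOR net6 = LOW NOR LOW = HIGH

net1 = LOW  net7 = HIGH  net8 = HIGH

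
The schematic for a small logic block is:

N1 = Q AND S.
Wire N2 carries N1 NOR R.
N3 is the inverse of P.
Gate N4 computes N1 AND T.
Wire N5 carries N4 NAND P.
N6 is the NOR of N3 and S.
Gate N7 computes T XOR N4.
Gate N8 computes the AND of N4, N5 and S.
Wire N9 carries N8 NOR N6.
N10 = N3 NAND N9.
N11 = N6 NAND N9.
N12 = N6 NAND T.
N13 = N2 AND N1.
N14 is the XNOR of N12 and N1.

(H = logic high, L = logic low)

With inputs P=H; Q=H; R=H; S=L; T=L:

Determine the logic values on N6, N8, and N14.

N1 = Q AND S = H AND L = L
N3 = NOT P = NOT H = L
N4 = N1 AND T = L AND L = L
N5 = N4 NAND P = L NAND H = H
N6 = N3 NOR S = L NOR L = H
N8 = N4 AND N5 AND S = L AND H AND L = L
N12 = N6 NAND T = H NAND L = H
N14 = N12 XNOR N1 = H XNOR L = L

N6 = H, N8 = L, N14 = L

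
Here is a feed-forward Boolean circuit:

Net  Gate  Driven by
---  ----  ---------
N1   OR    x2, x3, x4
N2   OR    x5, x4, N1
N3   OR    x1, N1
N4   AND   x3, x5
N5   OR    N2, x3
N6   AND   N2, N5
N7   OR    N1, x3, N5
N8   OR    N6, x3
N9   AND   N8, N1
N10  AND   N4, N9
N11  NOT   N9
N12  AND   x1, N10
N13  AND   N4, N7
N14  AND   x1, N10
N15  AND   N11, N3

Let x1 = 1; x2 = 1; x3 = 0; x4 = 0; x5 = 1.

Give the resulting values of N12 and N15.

N12 = 0, N15 = 0

N1 = x2 OR x3 OR x4 = 1 OR 0 OR 0 = 1
N2 = x5 OR x4 OR N1 = 1 OR 0 OR 1 = 1
N3 = x1 OR N1 = 1 OR 1 = 1
N4 = x3 AND x5 = 0 AND 1 = 0
N5 = N2 OR x3 = 1 OR 0 = 1
N6 = N2 AND N5 = 1 AND 1 = 1
N8 = N6 OR x3 = 1 OR 0 = 1
N9 = N8 AND N1 = 1 AND 1 = 1
N10 = N4 AND N9 = 0 AND 1 = 0
N11 = NOT N9 = NOT 1 = 0
N12 = x1 AND N10 = 1 AND 0 = 0
N15 = N11 AND N3 = 0 AND 1 = 0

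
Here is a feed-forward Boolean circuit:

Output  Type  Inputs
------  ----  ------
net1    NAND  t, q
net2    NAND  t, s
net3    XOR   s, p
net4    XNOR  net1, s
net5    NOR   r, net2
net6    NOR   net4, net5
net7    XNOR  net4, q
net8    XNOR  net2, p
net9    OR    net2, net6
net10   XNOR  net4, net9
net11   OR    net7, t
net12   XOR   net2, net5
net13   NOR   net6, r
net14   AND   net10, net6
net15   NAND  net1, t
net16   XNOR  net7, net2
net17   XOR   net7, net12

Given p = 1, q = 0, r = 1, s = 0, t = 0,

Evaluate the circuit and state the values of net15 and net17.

net15 = 1, net17 = 0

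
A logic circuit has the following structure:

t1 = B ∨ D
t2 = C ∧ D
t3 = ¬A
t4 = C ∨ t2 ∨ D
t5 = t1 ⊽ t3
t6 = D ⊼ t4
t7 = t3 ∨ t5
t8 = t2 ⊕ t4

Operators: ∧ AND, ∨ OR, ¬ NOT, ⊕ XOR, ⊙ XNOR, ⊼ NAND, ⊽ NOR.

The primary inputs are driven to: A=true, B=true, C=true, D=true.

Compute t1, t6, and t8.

t1 = B OR D = true OR true = true
t2 = C AND D = true AND true = true
t4 = C OR t2 OR D = true OR true OR true = true
t6 = D NAND t4 = true NAND true = false
t8 = t2 XOR t4 = true XOR true = false

t1 = true, t6 = false, t8 = false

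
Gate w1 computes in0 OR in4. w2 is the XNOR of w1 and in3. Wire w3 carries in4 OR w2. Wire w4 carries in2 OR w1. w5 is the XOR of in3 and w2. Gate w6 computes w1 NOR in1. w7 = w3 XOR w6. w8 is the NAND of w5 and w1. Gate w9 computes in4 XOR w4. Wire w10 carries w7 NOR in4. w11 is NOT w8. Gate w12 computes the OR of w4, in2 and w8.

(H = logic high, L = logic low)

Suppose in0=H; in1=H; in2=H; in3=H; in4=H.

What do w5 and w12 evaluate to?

w5 = L, w12 = H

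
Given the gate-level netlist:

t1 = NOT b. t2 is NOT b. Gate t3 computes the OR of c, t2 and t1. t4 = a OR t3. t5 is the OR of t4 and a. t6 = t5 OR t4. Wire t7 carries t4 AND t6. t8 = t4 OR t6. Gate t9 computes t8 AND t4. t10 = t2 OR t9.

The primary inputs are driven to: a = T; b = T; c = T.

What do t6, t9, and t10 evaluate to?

t1 = NOT b = NOT T = F
t2 = NOT b = NOT T = F
t3 = c OR t2 OR t1 = T OR F OR F = T
t4 = a OR t3 = T OR T = T
t5 = t4 OR a = T OR T = T
t6 = t5 OR t4 = T OR T = T
t8 = t4 OR t6 = T OR T = T
t9 = t8 AND t4 = T AND T = T
t10 = t2 OR t9 = F OR T = T

t6 = T  t9 = T  t10 = T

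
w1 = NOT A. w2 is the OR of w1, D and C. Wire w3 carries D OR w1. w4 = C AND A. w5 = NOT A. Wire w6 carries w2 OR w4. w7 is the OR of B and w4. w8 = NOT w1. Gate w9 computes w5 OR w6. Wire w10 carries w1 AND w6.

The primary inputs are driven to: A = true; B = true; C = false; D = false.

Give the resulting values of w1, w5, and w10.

w1 = NOT A = NOT true = false
w2 = w1 OR D OR C = false OR false OR false = false
w4 = C AND A = false AND true = false
w5 = NOT A = NOT true = false
w6 = w2 OR w4 = false OR false = false
w10 = w1 AND w6 = false AND false = false

w1 = false, w5 = false, w10 = false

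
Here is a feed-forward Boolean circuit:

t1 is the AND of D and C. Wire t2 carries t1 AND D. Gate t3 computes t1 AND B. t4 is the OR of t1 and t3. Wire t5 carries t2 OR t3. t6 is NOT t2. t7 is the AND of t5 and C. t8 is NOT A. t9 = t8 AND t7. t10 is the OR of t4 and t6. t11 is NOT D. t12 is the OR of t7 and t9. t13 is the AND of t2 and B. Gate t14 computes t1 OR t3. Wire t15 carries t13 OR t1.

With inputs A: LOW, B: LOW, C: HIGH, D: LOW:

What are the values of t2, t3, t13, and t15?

t1 = D AND C = LOW AND HIGH = LOW
t2 = t1 AND D = LOW AND LOW = LOW
t3 = t1 AND B = LOW AND LOW = LOW
t13 = t2 AND B = LOW AND LOW = LOW
t15 = t13 OR t1 = LOW OR LOW = LOW

t2 = LOW; t3 = LOW; t13 = LOW; t15 = LOW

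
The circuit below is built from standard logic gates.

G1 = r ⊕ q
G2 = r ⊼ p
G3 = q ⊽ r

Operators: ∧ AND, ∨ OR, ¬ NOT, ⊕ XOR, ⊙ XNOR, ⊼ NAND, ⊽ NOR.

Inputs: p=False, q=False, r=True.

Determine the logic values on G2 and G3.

G2 = r NAND p = True NAND False = True
G3 = q NOR r = False NOR True = False

G2 = True, G3 = False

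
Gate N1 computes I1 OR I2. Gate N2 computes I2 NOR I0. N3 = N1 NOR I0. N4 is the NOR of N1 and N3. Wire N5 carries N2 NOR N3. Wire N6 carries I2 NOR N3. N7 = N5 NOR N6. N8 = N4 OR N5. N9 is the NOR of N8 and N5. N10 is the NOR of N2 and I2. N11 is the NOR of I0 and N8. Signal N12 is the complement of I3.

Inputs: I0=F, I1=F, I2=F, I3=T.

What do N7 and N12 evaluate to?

N7 = T, N12 = F

N1 = I1 OR I2 = F OR F = F
N2 = I2 NOR I0 = F NOR F = T
N3 = N1 NOR I0 = F NOR F = T
N5 = N2 NOR N3 = T NOR T = F
N6 = I2 NOR N3 = F NOR T = F
N7 = N5 NOR N6 = F NOR F = T
N12 = NOT I3 = NOT T = F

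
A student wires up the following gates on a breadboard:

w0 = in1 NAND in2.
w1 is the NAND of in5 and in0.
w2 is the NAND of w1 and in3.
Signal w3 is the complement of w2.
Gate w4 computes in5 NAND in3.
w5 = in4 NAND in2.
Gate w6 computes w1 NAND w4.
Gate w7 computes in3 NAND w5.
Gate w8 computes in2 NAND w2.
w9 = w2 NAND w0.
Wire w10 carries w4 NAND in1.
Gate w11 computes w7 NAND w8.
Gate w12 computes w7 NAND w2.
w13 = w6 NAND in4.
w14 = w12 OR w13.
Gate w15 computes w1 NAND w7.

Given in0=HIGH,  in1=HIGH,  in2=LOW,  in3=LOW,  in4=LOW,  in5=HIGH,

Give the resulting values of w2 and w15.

w1 = in5 NAND in0 = HIGH NAND HIGH = LOW
w2 = w1 NAND in3 = LOW NAND LOW = HIGH
w5 = in4 NAND in2 = LOW NAND LOW = HIGH
w7 = in3 NAND w5 = LOW NAND HIGH = HIGH
w15 = w1 NAND w7 = LOW NAND HIGH = HIGH

w2 = HIGH  w15 = HIGH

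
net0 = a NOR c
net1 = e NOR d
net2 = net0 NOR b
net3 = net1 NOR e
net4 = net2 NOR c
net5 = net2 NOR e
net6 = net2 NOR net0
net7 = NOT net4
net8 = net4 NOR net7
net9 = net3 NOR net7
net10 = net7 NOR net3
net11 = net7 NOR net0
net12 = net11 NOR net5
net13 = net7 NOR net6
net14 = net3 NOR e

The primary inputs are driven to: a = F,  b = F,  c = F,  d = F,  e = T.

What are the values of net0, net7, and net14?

net0 = T, net7 = F, net14 = F

net0 = a NOR c = F NOR F = T
net1 = e NOR d = T NOR F = F
net2 = net0 NOR b = T NOR F = F
net3 = net1 NOR e = F NOR T = F
net4 = net2 NOR c = F NOR F = T
net7 = NOT net4 = NOT T = F
net14 = net3 NOR e = F NOR T = F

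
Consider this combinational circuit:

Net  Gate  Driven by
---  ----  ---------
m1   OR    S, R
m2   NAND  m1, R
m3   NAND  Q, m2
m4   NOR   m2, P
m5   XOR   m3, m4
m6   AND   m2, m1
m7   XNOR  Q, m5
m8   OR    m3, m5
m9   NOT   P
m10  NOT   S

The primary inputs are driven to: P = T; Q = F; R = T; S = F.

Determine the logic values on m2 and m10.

m2 = F; m10 = T

m1 = S OR R = F OR T = T
m2 = m1 NAND R = T NAND T = F
m10 = NOT S = NOT F = T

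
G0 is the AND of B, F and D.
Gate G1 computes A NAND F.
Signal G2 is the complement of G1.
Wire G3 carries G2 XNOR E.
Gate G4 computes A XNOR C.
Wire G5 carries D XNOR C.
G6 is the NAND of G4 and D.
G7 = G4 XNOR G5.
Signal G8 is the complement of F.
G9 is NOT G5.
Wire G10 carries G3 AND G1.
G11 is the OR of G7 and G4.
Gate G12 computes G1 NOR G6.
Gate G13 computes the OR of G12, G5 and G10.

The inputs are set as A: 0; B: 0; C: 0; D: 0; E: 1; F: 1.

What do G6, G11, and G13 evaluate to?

G6 = 1, G11 = 1, G13 = 1

G1 = A NAND F = 0 NAND 1 = 1
G2 = NOT G1 = NOT 1 = 0
G3 = G2 XNOR E = 0 XNOR 1 = 0
G4 = A XNOR C = 0 XNOR 0 = 1
G5 = D XNOR C = 0 XNOR 0 = 1
G6 = G4 NAND D = 1 NAND 0 = 1
G7 = G4 XNOR G5 = 1 XNOR 1 = 1
G10 = G3 AND G1 = 0 AND 1 = 0
G11 = G7 OR G4 = 1 OR 1 = 1
G12 = G1 NOR G6 = 1 NOR 1 = 0
G13 = G12 OR G5 OR G10 = 0 OR 1 OR 0 = 1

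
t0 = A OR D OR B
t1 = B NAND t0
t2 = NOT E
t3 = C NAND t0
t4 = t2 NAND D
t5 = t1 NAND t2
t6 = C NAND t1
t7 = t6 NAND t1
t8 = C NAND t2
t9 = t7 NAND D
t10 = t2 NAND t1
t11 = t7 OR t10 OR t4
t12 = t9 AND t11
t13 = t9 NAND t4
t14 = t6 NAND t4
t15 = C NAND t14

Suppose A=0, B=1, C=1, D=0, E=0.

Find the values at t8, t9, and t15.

t8 = 0, t9 = 1, t15 = 1

t0 = A OR D OR B = 0 OR 0 OR 1 = 1
t1 = B NAND t0 = 1 NAND 1 = 0
t2 = NOT E = NOT 0 = 1
t4 = t2 NAND D = 1 NAND 0 = 1
t6 = C NAND t1 = 1 NAND 0 = 1
t7 = t6 NAND t1 = 1 NAND 0 = 1
t8 = C NAND t2 = 1 NAND 1 = 0
t9 = t7 NAND D = 1 NAND 0 = 1
t14 = t6 NAND t4 = 1 NAND 1 = 0
t15 = C NAND t14 = 1 NAND 0 = 1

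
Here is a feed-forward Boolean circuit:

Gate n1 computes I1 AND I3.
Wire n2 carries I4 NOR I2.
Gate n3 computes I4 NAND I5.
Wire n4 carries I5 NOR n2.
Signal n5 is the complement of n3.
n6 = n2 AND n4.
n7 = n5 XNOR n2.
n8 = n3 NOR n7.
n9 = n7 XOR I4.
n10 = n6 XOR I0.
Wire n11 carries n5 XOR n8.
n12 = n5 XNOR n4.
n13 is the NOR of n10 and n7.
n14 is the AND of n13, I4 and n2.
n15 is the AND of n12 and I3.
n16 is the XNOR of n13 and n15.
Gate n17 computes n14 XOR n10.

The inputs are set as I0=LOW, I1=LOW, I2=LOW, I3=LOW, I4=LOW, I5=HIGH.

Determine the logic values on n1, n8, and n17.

n1 = I1 AND I3 = LOW AND LOW = LOW
n2 = I4 NOR I2 = LOW NOR LOW = HIGH
n3 = I4 NAND I5 = LOW NAND HIGH = HIGH
n4 = I5 NOR n2 = HIGH NOR HIGH = LOW
n5 = NOT n3 = NOT HIGH = LOW
n6 = n2 AND n4 = HIGH AND LOW = LOW
n7 = n5 XNOR n2 = LOW XNOR HIGH = LOW
n8 = n3 NOR n7 = HIGH NOR LOW = LOW
n10 = n6 XOR I0 = LOW XOR LOW = LOW
n13 = n10 NOR n7 = LOW NOR LOW = HIGH
n14 = n13 AND I4 AND n2 = HIGH AND LOW AND HIGH = LOW
n17 = n14 XOR n10 = LOW XOR LOW = LOW

n1 = LOW  n8 = LOW  n17 = LOW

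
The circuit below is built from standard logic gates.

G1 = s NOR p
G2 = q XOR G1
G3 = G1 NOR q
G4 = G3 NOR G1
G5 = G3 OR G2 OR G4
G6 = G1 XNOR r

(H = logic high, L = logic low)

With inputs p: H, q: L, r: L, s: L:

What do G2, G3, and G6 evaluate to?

G1 = s NOR p = L NOR H = L
G2 = q XOR G1 = L XOR L = L
G3 = G1 NOR q = L NOR L = H
G6 = G1 XNOR r = L XNOR L = H

G2 = L  G3 = H  G6 = H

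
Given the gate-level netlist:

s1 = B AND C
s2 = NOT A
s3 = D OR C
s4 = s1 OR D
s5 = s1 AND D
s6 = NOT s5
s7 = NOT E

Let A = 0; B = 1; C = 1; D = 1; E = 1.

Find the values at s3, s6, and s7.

s3 = 1, s6 = 0, s7 = 0

s1 = B AND C = 1 AND 1 = 1
s3 = D OR C = 1 OR 1 = 1
s5 = s1 AND D = 1 AND 1 = 1
s6 = NOT s5 = NOT 1 = 0
s7 = NOT E = NOT 1 = 0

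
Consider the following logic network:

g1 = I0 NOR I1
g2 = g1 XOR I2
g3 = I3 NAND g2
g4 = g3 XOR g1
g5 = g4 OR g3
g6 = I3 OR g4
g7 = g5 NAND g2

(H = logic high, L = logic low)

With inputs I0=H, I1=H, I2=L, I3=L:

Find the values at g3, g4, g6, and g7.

g1 = I0 NOR I1 = H NOR H = L
g2 = g1 XOR I2 = L XOR L = L
g3 = I3 NAND g2 = L NAND L = H
g4 = g3 XOR g1 = H XOR L = H
g5 = g4 OR g3 = H OR H = H
g6 = I3 OR g4 = L OR H = H
g7 = g5 NAND g2 = H NAND L = H

g3 = H, g4 = H, g6 = H, g7 = H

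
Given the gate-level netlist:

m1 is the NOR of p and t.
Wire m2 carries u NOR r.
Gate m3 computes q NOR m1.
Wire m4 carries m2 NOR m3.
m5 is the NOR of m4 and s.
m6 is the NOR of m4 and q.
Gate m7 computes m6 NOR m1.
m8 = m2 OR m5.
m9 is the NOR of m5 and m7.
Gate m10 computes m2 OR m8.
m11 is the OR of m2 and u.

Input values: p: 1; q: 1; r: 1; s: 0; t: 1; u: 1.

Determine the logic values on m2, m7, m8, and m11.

m1 = p NOR t = 1 NOR 1 = 0
m2 = u NOR r = 1 NOR 1 = 0
m3 = q NOR m1 = 1 NOR 0 = 0
m4 = m2 NOR m3 = 0 NOR 0 = 1
m5 = m4 NOR s = 1 NOR 0 = 0
m6 = m4 NOR q = 1 NOR 1 = 0
m7 = m6 NOR m1 = 0 NOR 0 = 1
m8 = m2 OR m5 = 0 OR 0 = 0
m11 = m2 OR u = 0 OR 1 = 1

m2 = 0  m7 = 1  m8 = 0  m11 = 1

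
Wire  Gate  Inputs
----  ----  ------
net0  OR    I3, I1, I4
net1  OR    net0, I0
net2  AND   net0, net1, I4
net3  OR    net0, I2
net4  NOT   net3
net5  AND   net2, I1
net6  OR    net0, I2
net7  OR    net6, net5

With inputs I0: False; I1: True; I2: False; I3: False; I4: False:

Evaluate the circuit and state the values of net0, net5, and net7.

net0 = True; net5 = False; net7 = True

net0 = I3 OR I1 OR I4 = False OR True OR False = True
net1 = net0 OR I0 = True OR False = True
net2 = net0 AND net1 AND I4 = True AND True AND False = False
net5 = net2 AND I1 = False AND True = False
net6 = net0 OR I2 = True OR False = True
net7 = net6 OR net5 = True OR False = True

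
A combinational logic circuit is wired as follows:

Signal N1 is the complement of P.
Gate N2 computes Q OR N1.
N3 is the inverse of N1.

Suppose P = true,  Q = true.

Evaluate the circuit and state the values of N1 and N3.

N1 = false  N3 = true

N1 = NOT P = NOT true = false
N3 = NOT N1 = NOT false = true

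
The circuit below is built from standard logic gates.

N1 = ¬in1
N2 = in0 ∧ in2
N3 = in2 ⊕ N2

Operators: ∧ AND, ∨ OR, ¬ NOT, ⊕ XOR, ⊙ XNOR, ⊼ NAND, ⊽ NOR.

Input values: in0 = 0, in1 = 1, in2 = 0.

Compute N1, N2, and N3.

N1 = NOT in1 = NOT 1 = 0
N2 = in0 AND in2 = 0 AND 0 = 0
N3 = in2 XOR N2 = 0 XOR 0 = 0

N1 = 0  N2 = 0  N3 = 0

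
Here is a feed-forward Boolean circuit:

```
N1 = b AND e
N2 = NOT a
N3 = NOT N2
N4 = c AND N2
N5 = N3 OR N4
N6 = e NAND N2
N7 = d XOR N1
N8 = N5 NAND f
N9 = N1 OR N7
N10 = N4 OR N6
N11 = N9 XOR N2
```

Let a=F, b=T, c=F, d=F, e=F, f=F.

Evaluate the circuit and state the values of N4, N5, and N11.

N4 = F, N5 = F, N11 = T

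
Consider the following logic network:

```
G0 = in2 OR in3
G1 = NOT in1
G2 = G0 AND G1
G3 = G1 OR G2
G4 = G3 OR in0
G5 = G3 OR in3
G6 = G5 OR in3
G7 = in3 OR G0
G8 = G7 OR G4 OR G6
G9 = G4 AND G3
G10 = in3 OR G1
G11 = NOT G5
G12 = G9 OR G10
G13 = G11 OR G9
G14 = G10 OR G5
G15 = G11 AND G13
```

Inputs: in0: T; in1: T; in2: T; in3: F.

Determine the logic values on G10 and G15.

G10 = F, G15 = T

G0 = in2 OR in3 = T OR F = T
G1 = NOT in1 = NOT T = F
G2 = G0 AND G1 = T AND F = F
G3 = G1 OR G2 = F OR F = F
G4 = G3 OR in0 = F OR T = T
G5 = G3 OR in3 = F OR F = F
G9 = G4 AND G3 = T AND F = F
G10 = in3 OR G1 = F OR F = F
G11 = NOT G5 = NOT F = T
G13 = G11 OR G9 = T OR F = T
G15 = G11 AND G13 = T AND T = T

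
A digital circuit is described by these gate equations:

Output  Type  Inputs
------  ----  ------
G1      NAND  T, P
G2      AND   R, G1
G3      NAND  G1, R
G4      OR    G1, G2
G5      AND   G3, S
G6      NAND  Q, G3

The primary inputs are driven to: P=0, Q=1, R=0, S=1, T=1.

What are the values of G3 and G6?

G3 = 1, G6 = 0

G1 = T NAND P = 1 NAND 0 = 1
G3 = G1 NAND R = 1 NAND 0 = 1
G6 = Q NAND G3 = 1 NAND 1 = 0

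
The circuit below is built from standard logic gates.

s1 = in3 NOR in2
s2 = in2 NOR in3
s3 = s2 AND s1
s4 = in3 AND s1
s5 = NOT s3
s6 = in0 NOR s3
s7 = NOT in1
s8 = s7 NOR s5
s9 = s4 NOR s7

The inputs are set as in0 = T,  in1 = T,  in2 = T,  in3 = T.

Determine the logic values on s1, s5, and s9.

s1 = in3 NOR in2 = T NOR T = F
s2 = in2 NOR in3 = T NOR T = F
s3 = s2 AND s1 = F AND F = F
s4 = in3 AND s1 = T AND F = F
s5 = NOT s3 = NOT F = T
s7 = NOT in1 = NOT T = F
s9 = s4 NOR s7 = F NOR F = T

s1 = F, s5 = T, s9 = T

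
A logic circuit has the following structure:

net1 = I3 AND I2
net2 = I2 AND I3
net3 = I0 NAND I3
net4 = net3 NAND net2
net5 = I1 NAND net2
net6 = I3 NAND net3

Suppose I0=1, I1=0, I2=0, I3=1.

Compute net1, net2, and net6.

net1 = 0  net2 = 0  net6 = 1

net1 = I3 AND I2 = 1 AND 0 = 0
net2 = I2 AND I3 = 0 AND 1 = 0
net3 = I0 NAND I3 = 1 NAND 1 = 0
net6 = I3 NAND net3 = 1 NAND 0 = 1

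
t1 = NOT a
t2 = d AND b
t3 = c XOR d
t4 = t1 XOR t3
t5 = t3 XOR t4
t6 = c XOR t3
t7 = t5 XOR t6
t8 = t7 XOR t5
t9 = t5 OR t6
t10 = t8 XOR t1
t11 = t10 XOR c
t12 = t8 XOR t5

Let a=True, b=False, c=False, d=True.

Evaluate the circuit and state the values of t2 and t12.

t2 = False, t12 = True

t1 = NOT a = NOT True = False
t2 = d AND b = True AND False = False
t3 = c XOR d = False XOR True = True
t4 = t1 XOR t3 = False XOR True = True
t5 = t3 XOR t4 = True XOR True = False
t6 = c XOR t3 = False XOR True = True
t7 = t5 XOR t6 = False XOR True = True
t8 = t7 XOR t5 = True XOR False = True
t12 = t8 XOR t5 = True XOR False = True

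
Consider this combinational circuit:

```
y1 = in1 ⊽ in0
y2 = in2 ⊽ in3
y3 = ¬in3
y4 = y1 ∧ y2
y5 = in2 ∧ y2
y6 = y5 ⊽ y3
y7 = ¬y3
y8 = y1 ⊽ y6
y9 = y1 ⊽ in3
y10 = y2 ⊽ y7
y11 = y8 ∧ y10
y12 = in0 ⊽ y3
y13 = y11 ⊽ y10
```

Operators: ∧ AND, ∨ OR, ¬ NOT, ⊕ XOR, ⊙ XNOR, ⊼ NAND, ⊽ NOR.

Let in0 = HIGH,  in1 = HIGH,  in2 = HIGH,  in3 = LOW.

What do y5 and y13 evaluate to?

y5 = LOW  y13 = LOW

y1 = in1 NOR in0 = HIGH NOR HIGH = LOW
y2 = in2 NOR in3 = HIGH NOR LOW = LOW
y3 = NOT in3 = NOT LOW = HIGH
y5 = in2 AND y2 = HIGH AND LOW = LOW
y6 = y5 NOR y3 = LOW NOR HIGH = LOW
y7 = NOT y3 = NOT HIGH = LOW
y8 = y1 NOR y6 = LOW NOR LOW = HIGH
y10 = y2 NOR y7 = LOW NOR LOW = HIGH
y11 = y8 AND y10 = HIGH AND HIGH = HIGH
y13 = y11 NOR y10 = HIGH NOR HIGH = LOW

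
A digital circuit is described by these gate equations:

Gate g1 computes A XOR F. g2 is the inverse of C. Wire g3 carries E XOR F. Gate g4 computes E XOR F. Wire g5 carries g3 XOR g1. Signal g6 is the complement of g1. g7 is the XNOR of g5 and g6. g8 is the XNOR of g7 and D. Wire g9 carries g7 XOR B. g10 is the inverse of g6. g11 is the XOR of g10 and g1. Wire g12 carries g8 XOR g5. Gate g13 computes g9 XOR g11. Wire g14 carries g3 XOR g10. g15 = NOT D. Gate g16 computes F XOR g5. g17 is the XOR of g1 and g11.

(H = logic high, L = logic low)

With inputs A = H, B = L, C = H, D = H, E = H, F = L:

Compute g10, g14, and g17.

g10 = H; g14 = L; g17 = H

g1 = A XOR F = H XOR L = H
g3 = E XOR F = H XOR L = H
g6 = NOT g1 = NOT H = L
g10 = NOT g6 = NOT L = H
g11 = g10 XOR g1 = H XOR H = L
g14 = g3 XOR g10 = H XOR H = L
g17 = g1 XOR g11 = H XOR L = H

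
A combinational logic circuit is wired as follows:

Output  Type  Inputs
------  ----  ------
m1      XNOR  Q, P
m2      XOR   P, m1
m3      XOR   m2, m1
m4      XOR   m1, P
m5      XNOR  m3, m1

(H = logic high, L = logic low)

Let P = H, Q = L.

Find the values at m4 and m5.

m1 = Q XNOR P = L XNOR H = L
m2 = P XOR m1 = H XOR L = H
m3 = m2 XOR m1 = H XOR L = H
m4 = m1 XOR P = L XOR H = H
m5 = m3 XNOR m1 = H XNOR L = L

m4 = H, m5 = L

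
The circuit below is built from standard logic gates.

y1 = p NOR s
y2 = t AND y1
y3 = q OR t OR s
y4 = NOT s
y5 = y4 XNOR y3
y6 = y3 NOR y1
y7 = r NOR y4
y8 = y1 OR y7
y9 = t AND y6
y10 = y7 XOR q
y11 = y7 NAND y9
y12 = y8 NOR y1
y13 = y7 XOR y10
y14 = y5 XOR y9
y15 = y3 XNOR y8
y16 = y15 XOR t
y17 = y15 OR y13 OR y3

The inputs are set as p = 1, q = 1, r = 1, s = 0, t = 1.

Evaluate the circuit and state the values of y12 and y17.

y12 = 1; y17 = 1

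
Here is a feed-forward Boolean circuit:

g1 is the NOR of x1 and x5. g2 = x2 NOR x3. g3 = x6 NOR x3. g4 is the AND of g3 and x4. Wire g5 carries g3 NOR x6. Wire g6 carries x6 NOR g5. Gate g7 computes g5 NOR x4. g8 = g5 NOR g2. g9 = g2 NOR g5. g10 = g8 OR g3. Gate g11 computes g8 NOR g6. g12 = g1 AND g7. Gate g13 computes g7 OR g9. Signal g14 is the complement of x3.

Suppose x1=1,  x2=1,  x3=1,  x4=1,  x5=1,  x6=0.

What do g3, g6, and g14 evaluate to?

g3 = 0, g6 = 0, g14 = 0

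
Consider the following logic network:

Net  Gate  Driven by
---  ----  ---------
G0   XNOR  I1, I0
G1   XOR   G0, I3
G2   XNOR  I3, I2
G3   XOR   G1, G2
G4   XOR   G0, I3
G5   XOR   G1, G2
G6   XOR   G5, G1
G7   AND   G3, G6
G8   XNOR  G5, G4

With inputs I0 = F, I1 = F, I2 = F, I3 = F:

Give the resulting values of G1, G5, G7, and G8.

G0 = I1 XNOR I0 = F XNOR F = T
G1 = G0 XOR I3 = T XOR F = T
G2 = I3 XNOR I2 = F XNOR F = T
G3 = G1 XOR G2 = T XOR T = F
G4 = G0 XOR I3 = T XOR F = T
G5 = G1 XOR G2 = T XOR T = F
G6 = G5 XOR G1 = F XOR T = T
G7 = G3 AND G6 = F AND T = F
G8 = G5 XNOR G4 = F XNOR T = F

G1 = T; G5 = F; G7 = F; G8 = F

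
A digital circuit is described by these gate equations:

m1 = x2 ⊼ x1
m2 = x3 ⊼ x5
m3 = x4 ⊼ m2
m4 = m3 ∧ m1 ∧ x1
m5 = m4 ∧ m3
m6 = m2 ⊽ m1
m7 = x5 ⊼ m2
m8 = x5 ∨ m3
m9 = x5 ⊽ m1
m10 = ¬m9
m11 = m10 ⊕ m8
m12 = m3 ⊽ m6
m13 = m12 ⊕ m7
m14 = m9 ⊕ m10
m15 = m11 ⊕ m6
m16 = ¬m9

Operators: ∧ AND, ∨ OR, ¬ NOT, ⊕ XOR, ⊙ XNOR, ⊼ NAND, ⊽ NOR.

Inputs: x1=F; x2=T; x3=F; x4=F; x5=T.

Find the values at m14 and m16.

m14 = T, m16 = T

m1 = x2 NAND x1 = T NAND F = T
m9 = x5 NOR m1 = T NOR T = F
m10 = NOT m9 = NOT F = T
m14 = m9 XOR m10 = F XOR T = T
m16 = NOT m9 = NOT F = T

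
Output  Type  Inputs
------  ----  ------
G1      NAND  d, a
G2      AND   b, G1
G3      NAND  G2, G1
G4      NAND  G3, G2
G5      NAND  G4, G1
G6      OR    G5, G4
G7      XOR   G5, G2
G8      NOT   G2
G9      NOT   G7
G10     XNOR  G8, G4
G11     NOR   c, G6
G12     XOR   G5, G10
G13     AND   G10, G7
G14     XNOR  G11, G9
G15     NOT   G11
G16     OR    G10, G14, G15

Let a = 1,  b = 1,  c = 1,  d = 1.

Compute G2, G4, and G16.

G2 = 0; G4 = 1; G16 = 1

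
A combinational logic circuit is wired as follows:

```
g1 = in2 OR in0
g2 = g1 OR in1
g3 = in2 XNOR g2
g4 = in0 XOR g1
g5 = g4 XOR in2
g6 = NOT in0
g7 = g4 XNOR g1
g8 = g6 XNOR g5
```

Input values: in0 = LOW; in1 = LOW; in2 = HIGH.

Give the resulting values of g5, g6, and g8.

g1 = in2 OR in0 = HIGH OR LOW = HIGH
g4 = in0 XOR g1 = LOW XOR HIGH = HIGH
g5 = g4 XOR in2 = HIGH XOR HIGH = LOW
g6 = NOT in0 = NOT LOW = HIGH
g8 = g6 XNOR g5 = HIGH XNOR LOW = LOW

g5 = LOW, g6 = HIGH, g8 = LOW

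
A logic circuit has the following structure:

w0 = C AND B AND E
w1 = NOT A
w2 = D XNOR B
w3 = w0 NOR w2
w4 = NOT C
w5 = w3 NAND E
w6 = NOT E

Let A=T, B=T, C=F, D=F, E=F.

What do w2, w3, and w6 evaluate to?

w2 = F, w3 = T, w6 = T

w0 = C AND B AND E = F AND T AND F = F
w2 = D XNOR B = F XNOR T = F
w3 = w0 NOR w2 = F NOR F = T
w6 = NOT E = NOT F = T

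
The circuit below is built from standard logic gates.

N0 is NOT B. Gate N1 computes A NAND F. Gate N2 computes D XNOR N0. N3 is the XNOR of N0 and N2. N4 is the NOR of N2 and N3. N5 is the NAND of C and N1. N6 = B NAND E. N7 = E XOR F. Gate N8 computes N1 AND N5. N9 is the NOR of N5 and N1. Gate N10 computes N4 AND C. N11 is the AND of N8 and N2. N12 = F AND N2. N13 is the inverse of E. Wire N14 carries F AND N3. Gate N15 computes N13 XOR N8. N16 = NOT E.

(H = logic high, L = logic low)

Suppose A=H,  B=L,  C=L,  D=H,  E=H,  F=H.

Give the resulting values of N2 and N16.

N2 = H, N16 = L

N0 = NOT B = NOT L = H
N2 = D XNOR N0 = H XNOR H = H
N16 = NOT E = NOT H = L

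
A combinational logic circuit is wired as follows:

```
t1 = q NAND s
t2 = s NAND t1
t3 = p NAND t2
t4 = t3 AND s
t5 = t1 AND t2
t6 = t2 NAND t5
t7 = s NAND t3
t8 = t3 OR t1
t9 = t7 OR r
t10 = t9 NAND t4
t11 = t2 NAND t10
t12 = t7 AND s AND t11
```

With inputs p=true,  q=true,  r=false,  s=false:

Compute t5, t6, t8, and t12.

t1 = q NAND s = true NAND false = true
t2 = s NAND t1 = false NAND true = true
t3 = p NAND t2 = true NAND true = false
t4 = t3 AND s = false AND false = false
t5 = t1 AND t2 = true AND true = true
t6 = t2 NAND t5 = true NAND true = false
t7 = s NAND t3 = false NAND false = true
t8 = t3 OR t1 = false OR true = true
t9 = t7 OR r = true OR false = true
t10 = t9 NAND t4 = true NAND false = true
t11 = t2 NAND t10 = true NAND true = false
t12 = t7 AND s AND t11 = true AND false AND false = false

t5 = true  t6 = false  t8 = true  t12 = false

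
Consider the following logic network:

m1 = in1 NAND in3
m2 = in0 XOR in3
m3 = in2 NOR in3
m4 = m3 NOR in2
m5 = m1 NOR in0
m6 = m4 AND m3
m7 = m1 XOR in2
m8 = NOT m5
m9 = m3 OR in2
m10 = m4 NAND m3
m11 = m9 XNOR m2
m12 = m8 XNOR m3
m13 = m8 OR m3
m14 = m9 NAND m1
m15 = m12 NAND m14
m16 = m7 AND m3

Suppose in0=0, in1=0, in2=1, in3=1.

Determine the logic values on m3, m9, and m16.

m3 = 0  m9 = 1  m16 = 0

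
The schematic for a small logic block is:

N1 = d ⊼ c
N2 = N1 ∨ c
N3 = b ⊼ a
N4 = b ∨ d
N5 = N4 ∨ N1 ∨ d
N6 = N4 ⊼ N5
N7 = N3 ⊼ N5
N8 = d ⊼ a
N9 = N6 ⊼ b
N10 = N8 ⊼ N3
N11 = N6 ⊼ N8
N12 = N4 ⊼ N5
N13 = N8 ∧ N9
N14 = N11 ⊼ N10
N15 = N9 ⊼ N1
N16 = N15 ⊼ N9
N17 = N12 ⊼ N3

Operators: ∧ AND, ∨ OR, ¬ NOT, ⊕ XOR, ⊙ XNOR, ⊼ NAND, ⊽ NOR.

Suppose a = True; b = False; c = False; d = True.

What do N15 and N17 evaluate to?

N1 = d NAND c = True NAND False = True
N3 = b NAND a = False NAND True = True
N4 = b OR d = False OR True = True
N5 = N4 OR N1 OR d = True OR True OR True = True
N6 = N4 NAND N5 = True NAND True = False
N9 = N6 NAND b = False NAND False = True
N12 = N4 NAND N5 = True NAND True = False
N15 = N9 NAND N1 = True NAND True = False
N17 = N12 NAND N3 = False NAND True = True

N15 = False; N17 = True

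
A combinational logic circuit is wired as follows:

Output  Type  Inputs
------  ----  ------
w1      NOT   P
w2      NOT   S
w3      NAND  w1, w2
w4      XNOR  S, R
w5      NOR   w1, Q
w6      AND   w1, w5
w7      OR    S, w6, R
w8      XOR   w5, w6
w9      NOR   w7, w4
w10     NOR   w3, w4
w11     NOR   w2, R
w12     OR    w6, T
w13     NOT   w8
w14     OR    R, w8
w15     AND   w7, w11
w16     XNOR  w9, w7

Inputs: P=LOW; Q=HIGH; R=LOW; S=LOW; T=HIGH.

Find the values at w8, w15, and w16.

w8 = LOW  w15 = LOW  w16 = HIGH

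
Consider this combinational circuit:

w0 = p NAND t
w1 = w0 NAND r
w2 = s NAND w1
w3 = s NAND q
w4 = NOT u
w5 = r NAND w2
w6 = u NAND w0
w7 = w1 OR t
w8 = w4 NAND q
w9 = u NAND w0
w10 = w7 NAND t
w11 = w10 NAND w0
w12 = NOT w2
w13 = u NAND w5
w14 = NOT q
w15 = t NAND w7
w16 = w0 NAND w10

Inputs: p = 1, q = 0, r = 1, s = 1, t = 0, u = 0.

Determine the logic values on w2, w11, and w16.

w2 = 1, w11 = 0, w16 = 0

w0 = p NAND t = 1 NAND 0 = 1
w1 = w0 NAND r = 1 NAND 1 = 0
w2 = s NAND w1 = 1 NAND 0 = 1
w7 = w1 OR t = 0 OR 0 = 0
w10 = w7 NAND t = 0 NAND 0 = 1
w11 = w10 NAND w0 = 1 NAND 1 = 0
w16 = w0 NAND w10 = 1 NAND 1 = 0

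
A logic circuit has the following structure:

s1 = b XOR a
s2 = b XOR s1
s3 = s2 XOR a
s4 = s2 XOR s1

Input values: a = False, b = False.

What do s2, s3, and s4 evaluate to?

s2 = False, s3 = False, s4 = False

s1 = b XOR a = False XOR False = False
s2 = b XOR s1 = False XOR False = False
s3 = s2 XOR a = False XOR False = False
s4 = s2 XOR s1 = False XOR False = False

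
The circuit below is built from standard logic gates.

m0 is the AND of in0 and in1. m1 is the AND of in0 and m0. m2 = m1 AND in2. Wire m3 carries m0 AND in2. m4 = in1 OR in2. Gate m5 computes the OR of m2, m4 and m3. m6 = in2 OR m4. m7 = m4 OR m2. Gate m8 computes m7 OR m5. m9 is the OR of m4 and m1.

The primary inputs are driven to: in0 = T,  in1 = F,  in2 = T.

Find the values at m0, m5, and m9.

m0 = in0 AND in1 = T AND F = F
m1 = in0 AND m0 = T AND F = F
m2 = m1 AND in2 = F AND T = F
m3 = m0 AND in2 = F AND T = F
m4 = in1 OR in2 = F OR T = T
m5 = m2 OR m4 OR m3 = F OR T OR F = T
m9 = m4 OR m1 = T OR F = T

m0 = F; m5 = T; m9 = T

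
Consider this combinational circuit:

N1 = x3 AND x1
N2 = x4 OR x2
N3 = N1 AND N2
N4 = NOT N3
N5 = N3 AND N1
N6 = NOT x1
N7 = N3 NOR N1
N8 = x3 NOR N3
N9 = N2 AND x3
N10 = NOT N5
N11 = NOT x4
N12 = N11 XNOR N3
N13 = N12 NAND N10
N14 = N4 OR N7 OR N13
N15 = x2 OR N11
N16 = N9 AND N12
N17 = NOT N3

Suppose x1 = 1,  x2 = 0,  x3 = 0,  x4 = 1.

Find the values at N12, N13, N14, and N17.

N12 = 1, N13 = 0, N14 = 1, N17 = 1

N1 = x3 AND x1 = 0 AND 1 = 0
N2 = x4 OR x2 = 1 OR 0 = 1
N3 = N1 AND N2 = 0 AND 1 = 0
N4 = NOT N3 = NOT 0 = 1
N5 = N3 AND N1 = 0 AND 0 = 0
N7 = N3 NOR N1 = 0 NOR 0 = 1
N10 = NOT N5 = NOT 0 = 1
N11 = NOT x4 = NOT 1 = 0
N12 = N11 XNOR N3 = 0 XNOR 0 = 1
N13 = N12 NAND N10 = 1 NAND 1 = 0
N14 = N4 OR N7 OR N13 = 1 OR 1 OR 0 = 1
N17 = NOT N3 = NOT 0 = 1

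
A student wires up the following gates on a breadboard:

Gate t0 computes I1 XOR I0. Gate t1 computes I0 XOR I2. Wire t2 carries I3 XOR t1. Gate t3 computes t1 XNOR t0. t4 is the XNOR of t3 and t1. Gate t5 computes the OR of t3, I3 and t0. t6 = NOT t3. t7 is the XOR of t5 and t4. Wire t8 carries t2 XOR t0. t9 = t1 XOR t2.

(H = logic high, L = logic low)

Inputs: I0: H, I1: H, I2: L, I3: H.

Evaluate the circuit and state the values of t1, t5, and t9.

t1 = H, t5 = H, t9 = H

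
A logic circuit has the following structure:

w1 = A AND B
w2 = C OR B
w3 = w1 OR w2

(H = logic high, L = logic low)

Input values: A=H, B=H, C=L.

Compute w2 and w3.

w2 = H; w3 = H

w1 = A AND B = H AND H = H
w2 = C OR B = L OR H = H
w3 = w1 OR w2 = H OR H = H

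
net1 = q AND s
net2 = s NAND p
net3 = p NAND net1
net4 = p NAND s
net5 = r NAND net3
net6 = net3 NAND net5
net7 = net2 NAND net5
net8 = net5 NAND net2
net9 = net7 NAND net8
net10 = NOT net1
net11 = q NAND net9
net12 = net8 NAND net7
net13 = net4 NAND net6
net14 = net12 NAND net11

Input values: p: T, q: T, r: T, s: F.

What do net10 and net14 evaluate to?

net10 = T  net14 = T

net1 = q AND s = T AND F = F
net2 = s NAND p = F NAND T = T
net3 = p NAND net1 = T NAND F = T
net5 = r NAND net3 = T NAND T = F
net7 = net2 NAND net5 = T NAND F = T
net8 = net5 NAND net2 = F NAND T = T
net9 = net7 NAND net8 = T NAND T = F
net10 = NOT net1 = NOT F = T
net11 = q NAND net9 = T NAND F = T
net12 = net8 NAND net7 = T NAND T = F
net14 = net12 NAND net11 = F NAND T = T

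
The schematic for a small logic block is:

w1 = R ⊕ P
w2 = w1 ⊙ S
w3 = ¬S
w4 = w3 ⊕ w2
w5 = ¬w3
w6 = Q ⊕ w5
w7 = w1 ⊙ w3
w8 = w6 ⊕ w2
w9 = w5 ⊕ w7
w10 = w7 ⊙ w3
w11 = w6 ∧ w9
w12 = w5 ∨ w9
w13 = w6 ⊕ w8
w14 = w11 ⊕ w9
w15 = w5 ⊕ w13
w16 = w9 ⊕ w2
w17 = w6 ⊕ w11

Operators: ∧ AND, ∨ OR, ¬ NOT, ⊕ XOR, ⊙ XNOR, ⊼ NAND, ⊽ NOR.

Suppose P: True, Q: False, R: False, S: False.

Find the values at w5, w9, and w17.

w1 = R XOR P = False XOR True = True
w3 = NOT S = NOT False = True
w5 = NOT w3 = NOT True = False
w6 = Q XOR w5 = False XOR False = False
w7 = w1 XNOR w3 = True XNOR True = True
w9 = w5 XOR w7 = False XOR True = True
w11 = w6 AND w9 = False AND True = False
w17 = w6 XOR w11 = False XOR False = False

w5 = False, w9 = True, w17 = False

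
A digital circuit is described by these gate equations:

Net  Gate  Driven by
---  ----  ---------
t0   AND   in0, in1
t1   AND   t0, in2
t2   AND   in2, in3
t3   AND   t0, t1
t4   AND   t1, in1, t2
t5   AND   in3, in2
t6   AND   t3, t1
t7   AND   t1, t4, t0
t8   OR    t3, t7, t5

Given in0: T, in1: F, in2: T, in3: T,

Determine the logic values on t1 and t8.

t0 = in0 AND in1 = T AND F = F
t1 = t0 AND in2 = F AND T = F
t2 = in2 AND in3 = T AND T = T
t3 = t0 AND t1 = F AND F = F
t4 = t1 AND in1 AND t2 = F AND F AND T = F
t5 = in3 AND in2 = T AND T = T
t7 = t1 AND t4 AND t0 = F AND F AND F = F
t8 = t3 OR t7 OR t5 = F OR F OR T = T

t1 = F, t8 = T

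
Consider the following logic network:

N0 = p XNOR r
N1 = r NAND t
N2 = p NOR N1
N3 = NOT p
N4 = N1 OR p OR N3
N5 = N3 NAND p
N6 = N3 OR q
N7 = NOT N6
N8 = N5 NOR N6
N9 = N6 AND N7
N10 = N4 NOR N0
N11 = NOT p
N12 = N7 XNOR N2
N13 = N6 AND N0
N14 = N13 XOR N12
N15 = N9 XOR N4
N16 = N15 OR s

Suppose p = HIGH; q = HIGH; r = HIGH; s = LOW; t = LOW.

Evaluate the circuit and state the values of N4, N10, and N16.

N4 = HIGH  N10 = LOW  N16 = HIGH

N0 = p XNOR r = HIGH XNOR HIGH = HIGH
N1 = r NAND t = HIGH NAND LOW = HIGH
N3 = NOT p = NOT HIGH = LOW
N4 = N1 OR p OR N3 = HIGH OR HIGH OR LOW = HIGH
N6 = N3 OR q = LOW OR HIGH = HIGH
N7 = NOT N6 = NOT HIGH = LOW
N9 = N6 AND N7 = HIGH AND LOW = LOW
N10 = N4 NOR N0 = HIGH NOR HIGH = LOW
N15 = N9 XOR N4 = LOW XOR HIGH = HIGH
N16 = N15 OR s = HIGH OR LOW = HIGH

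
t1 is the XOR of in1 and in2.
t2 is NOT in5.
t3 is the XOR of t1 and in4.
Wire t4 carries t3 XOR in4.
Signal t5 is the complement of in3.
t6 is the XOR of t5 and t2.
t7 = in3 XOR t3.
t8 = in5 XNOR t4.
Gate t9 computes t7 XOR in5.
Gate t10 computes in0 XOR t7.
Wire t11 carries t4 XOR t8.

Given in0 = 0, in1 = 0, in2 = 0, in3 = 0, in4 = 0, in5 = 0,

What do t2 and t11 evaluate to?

t1 = in1 XOR in2 = 0 XOR 0 = 0
t2 = NOT in5 = NOT 0 = 1
t3 = t1 XOR in4 = 0 XOR 0 = 0
t4 = t3 XOR in4 = 0 XOR 0 = 0
t8 = in5 XNOR t4 = 0 XNOR 0 = 1
t11 = t4 XOR t8 = 0 XOR 1 = 1

t2 = 1, t11 = 1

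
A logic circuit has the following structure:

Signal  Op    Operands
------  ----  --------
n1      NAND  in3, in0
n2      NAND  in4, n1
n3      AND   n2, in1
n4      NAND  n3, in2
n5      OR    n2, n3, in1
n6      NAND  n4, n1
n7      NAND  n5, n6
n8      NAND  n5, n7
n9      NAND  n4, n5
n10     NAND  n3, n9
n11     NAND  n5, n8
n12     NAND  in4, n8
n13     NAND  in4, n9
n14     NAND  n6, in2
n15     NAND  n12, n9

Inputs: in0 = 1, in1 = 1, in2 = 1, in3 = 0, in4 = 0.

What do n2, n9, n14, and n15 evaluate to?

n2 = 1, n9 = 1, n14 = 0, n15 = 0

n1 = in3 NAND in0 = 0 NAND 1 = 1
n2 = in4 NAND n1 = 0 NAND 1 = 1
n3 = n2 AND in1 = 1 AND 1 = 1
n4 = n3 NAND in2 = 1 NAND 1 = 0
n5 = n2 OR n3 OR in1 = 1 OR 1 OR 1 = 1
n6 = n4 NAND n1 = 0 NAND 1 = 1
n7 = n5 NAND n6 = 1 NAND 1 = 0
n8 = n5 NAND n7 = 1 NAND 0 = 1
n9 = n4 NAND n5 = 0 NAND 1 = 1
n12 = in4 NAND n8 = 0 NAND 1 = 1
n14 = n6 NAND in2 = 1 NAND 1 = 0
n15 = n12 NAND n9 = 1 NAND 1 = 0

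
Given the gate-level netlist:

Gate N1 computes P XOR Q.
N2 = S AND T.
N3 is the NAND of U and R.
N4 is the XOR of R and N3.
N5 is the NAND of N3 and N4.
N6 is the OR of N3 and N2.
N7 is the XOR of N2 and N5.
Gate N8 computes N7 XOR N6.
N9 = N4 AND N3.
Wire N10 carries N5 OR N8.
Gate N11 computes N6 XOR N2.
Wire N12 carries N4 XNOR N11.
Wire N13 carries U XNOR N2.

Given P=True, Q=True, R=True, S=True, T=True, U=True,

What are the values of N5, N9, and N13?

N2 = S AND T = True AND True = True
N3 = U NAND R = True NAND True = False
N4 = R XOR N3 = True XOR False = True
N5 = N3 NAND N4 = False NAND True = True
N9 = N4 AND N3 = True AND False = False
N13 = U XNOR N2 = True XNOR True = True

N5 = True, N9 = False, N13 = True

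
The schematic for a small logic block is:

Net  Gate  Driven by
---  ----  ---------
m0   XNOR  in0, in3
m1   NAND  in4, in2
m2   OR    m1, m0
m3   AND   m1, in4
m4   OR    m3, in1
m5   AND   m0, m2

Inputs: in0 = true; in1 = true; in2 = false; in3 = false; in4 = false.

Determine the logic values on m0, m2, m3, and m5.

m0 = false, m2 = true, m3 = false, m5 = false

m0 = in0 XNOR in3 = true XNOR false = false
m1 = in4 NAND in2 = false NAND false = true
m2 = m1 OR m0 = true OR false = true
m3 = m1 AND in4 = true AND false = false
m5 = m0 AND m2 = false AND true = false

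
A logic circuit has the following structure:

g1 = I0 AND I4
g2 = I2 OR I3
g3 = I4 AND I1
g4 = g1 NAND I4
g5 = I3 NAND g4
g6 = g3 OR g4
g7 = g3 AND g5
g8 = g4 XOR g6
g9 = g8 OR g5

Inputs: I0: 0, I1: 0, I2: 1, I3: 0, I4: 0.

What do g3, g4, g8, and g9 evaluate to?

g3 = 0, g4 = 1, g8 = 0, g9 = 1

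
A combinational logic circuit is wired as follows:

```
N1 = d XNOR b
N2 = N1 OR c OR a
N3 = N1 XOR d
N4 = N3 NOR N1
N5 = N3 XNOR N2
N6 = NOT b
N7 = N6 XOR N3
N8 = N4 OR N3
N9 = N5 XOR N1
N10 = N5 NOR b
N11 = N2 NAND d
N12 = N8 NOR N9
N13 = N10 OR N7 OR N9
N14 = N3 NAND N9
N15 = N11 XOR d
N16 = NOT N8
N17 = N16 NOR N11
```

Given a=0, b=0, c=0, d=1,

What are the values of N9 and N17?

N1 = d XNOR b = 1 XNOR 0 = 0
N2 = N1 OR c OR a = 0 OR 0 OR 0 = 0
N3 = N1 XOR d = 0 XOR 1 = 1
N4 = N3 NOR N1 = 1 NOR 0 = 0
N5 = N3 XNOR N2 = 1 XNOR 0 = 0
N8 = N4 OR N3 = 0 OR 1 = 1
N9 = N5 XOR N1 = 0 XOR 0 = 0
N11 = N2 NAND d = 0 NAND 1 = 1
N16 = NOT N8 = NOT 1 = 0
N17 = N16 NOR N11 = 0 NOR 1 = 0

N9 = 0, N17 = 0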